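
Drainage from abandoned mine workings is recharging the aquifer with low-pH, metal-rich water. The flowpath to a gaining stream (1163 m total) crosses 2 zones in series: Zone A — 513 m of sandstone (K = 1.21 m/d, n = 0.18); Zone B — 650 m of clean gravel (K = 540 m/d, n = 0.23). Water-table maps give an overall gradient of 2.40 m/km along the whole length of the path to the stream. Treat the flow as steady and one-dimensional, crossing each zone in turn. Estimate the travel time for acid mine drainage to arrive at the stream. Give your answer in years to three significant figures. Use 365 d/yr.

For zones in series the flux q is common to all zones; the equivalent conductivity is the harmonic (thickness-weighted) mean, K_eq = L_total / Σ(L_j/K_j).
Σ(L/K) = 513/1.21 + 650/540 = 424.0 + 1.204 = 425.2 d
K_eq = L_total / Σ(L/K) = 1163 / 425.2 = 2.735 m/d
q = K_eq · i = 2.735 × 0.0024 = 0.006565 m/d (same in every zone)
Zone A: v = q/n = 0.006565/0.18 = 0.03647 m/d → t_A = 513/0.03647 = 14070 d
Zone B: v = q/n = 0.006565/0.23 = 0.02854 m/d → t_B = 650/0.02854 = 22770 d
Total t = 14070 + 22770 = 36840 d
   = 36840 / 365 = 101 yr

101 years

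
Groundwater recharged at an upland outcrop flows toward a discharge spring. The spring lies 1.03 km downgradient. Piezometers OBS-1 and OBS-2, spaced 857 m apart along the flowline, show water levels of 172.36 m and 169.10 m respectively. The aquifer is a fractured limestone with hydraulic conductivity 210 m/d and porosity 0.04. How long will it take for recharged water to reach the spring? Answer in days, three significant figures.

Hydraulic gradient i = (172.36 − 169.10) / 857 = 3.26 / 857 = 0.003804
q = Ki = 210 × 0.003804 = 0.7988 m/d
Average linear velocity = 0.7988 / 0.04 = 19.97 m/d
L = 1.03 km = 1030 m
t = L / v = 1030 / 19.97 = 51.58 d

51.6 days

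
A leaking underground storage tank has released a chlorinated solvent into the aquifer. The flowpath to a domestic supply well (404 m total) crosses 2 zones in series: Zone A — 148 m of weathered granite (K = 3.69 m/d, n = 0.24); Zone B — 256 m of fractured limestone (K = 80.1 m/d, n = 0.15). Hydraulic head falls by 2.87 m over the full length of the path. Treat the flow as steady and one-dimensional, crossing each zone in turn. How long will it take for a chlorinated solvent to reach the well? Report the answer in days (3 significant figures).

Steady 1-D flow in series ⇒ the Darcy flux q is identical in every zone and the zone head losses add (resistances L/K in series).
Σ(L/K) = 148/3.69 + 256/80.1 = 40.11 + 3.196 = 43.30 d
q = ΔH / Σ(L/K) = 2.87 / 43.30 = 0.06628 m/d (same in every zone)
Zone A: v = q/n = 0.06628/0.24 = 0.2761 m/d → t_A = 148/0.2761 = 535.9 d
Zone B: v = q/n = 0.06628/0.15 = 0.4418 m/d → t_B = 256/0.4418 = 579.4 d
Total t = 535.9 + 579.4 = 1115 d

1120 days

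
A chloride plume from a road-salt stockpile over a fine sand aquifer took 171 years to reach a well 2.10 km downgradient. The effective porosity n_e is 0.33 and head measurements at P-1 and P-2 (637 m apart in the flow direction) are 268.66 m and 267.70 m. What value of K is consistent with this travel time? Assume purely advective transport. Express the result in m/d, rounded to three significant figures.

7.37 m/d

Hydraulic gradient i = (268.66 − 267.70) / 637 = 0.96 / 637 = 0.001507
t = 171 years = 62420 d
L = 2.10 km = 2100 m
v = L / t = 2100 / 62420 = 0.03365 m/d
K = v · n / i = 0.03365 × 0.33 / 0.001507 = 7.37 m/d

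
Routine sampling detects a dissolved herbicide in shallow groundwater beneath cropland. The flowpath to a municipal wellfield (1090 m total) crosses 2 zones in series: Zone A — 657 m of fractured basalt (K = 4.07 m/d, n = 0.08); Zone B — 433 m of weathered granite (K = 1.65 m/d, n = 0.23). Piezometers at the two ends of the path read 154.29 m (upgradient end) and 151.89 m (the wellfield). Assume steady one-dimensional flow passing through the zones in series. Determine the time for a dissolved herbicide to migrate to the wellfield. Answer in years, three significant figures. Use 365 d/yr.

Total head drop ΔH = 154.29 − 151.89 = 2.40 m
Continuity: the same q passes through each zone, so ΔH = q·Σ(L_j/K_j) — the zones act as resistances in series.
Σ(L/K) = 657/4.07 + 433/1.65 = 161.4 + 262.4 = 423.8 d
q = ΔH / Σ(L/K) = 2.40 / 423.8 = 0.005662 m/d (same in every zone)
Zone A: v = q/n = 0.005662/0.08 = 0.07078 m/d → t_A = 657/0.07078 = 9282 d
Zone B: v = q/n = 0.005662/0.23 = 0.02462 m/d → t_B = 433/0.02462 = 17590 d
Total t = 9282 + 17590 = 26870 d
   = 26870 / 365 = 73.6 yr

73.6 years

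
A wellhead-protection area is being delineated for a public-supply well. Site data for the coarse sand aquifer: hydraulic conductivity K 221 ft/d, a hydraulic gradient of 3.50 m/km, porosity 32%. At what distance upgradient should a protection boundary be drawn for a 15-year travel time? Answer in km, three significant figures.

4.03 km

K = 221 ft/d × 0.3048 = 67.36 m/d
Specific discharge q = 67.36 × 0.0035 = 0.2358 m/d
v_s = q/n_e = 0.2358/0.32 = 0.7368 m/d
T = 15 yr × 365 = 5475 d
L = v × T = 0.7368 × 5475 = 4034 m
   = 4.03 km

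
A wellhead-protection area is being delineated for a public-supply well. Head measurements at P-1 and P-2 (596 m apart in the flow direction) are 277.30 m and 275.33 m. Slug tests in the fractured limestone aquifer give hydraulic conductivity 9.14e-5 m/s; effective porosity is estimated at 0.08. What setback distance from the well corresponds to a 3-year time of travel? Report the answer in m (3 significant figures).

Hydraulic gradient i = (277.30 − 275.33) / 596 = 1.97 / 596 = 0.003305
K = 9.14e-5 m/s × 86400 s/d = 7.897 m/d
Specific discharge q = 7.897 × 0.003305 = 0.02610 m/d
Seepage velocity v = q / n = 0.02610 / 0.08 = 0.3263 m/d
T = 3 yr × 365 = 1095 d
L = v × T = 0.3263 × 1095 = 357.3 m

357 m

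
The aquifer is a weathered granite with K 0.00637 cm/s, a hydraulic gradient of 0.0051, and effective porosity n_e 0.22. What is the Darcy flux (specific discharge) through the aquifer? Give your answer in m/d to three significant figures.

0.0281 m/d

K = 0.00637 cm/s × 864 = 5.504 m/d
Darcy flux q = K·i = 5.504 × 0.0051 = 0.02807 m/d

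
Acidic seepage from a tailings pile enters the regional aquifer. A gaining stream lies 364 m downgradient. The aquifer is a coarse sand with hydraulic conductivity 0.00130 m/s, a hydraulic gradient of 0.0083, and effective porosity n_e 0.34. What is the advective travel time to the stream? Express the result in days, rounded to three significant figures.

133 days

K = 0.00130 m/s × 86400 s/d = 112.3 m/d
Darcy flux q = K·i = 112.3 × 0.0083 = 0.9323 m/d
v_s = q/n_e = 0.9323/0.34 = 2.742 m/d
t = L / v = 364 / 2.742 = 132.8 d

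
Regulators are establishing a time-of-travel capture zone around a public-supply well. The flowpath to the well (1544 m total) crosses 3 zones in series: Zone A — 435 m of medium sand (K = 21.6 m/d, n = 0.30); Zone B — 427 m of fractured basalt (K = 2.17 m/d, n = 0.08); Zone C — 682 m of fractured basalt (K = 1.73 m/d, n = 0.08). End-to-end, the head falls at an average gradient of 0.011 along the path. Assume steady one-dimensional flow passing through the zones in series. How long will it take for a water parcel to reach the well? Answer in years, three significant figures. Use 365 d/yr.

21.6 years

Steady 1-D flow in series ⇒ the Darcy flux q is identical in every zone and the zone head losses add (resistances L/K in series).
Σ(L/K) = 435/21.6 + 427/2.17 + 682/1.73 = 20.14 + 196.8 + 394.2 = 611.1 d
K_eq = L_total / Σ(L/K) = 1544 / 611.1 = 2.526 m/d
q = K_eq · i = 2.526 × 0.011 = 0.02779 m/d (same in every zone)
Zone A: v = q/n = 0.02779/0.30 = 0.09264 m/d → t_A = 435/0.09264 = 4696 d
Zone B: v = q/n = 0.02779/0.08 = 0.3474 m/d → t_B = 427/0.3474 = 1229 d
Zone C: v = q/n = 0.02779/0.08 = 0.3474 m/d → t_C = 682/0.3474 = 1963 d
Total t = 4696 + 1229 + 1963 = 7888 d
   = 7888 / 365 = 21.6 yr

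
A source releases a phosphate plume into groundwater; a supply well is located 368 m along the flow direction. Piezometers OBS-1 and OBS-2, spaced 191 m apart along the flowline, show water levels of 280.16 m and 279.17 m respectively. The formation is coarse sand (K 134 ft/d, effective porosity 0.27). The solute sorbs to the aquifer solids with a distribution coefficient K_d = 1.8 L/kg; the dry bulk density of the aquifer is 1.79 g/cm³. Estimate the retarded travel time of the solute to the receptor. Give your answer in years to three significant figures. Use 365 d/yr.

16.6 years

Hydraulic gradient i = (280.16 − 279.17) / 191 = 0.99 / 191 = 0.005183
K = 134 ft/d × 0.3048 = 40.84 m/d
q = Ki = 40.84 × 0.005183 = 0.2117 m/d
Seepage velocity v = q / n = 0.2117 / 0.27 = 0.7841 m/d
Retardation R = 1 + ρ_b·K_d/n = 1 + 1.79×1.8/0.27 = 12.93
Contaminant velocity v_c = v/R = 0.7841/12.93 = 0.06062 m/d
t = L/v_c = 368/0.06062 = 6070 d
   = 6070/365 = 16.6 yr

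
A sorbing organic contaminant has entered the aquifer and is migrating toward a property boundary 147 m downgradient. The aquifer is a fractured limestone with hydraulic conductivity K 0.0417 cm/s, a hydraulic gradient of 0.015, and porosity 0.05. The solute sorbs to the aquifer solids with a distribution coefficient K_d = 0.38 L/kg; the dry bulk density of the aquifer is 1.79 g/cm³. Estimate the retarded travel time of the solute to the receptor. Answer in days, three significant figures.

K = 0.0417 cm/s × 864 = 36.03 m/d
q = Ki = 36.03 × 0.015 = 0.5404 m/d
v_s = q/n_e = 0.5404/0.05 = 10.81 m/d
Retardation R = 1 + ρ_b·K_d/n = 1 + 1.79×0.38/0.05 = 14.60
Contaminant velocity v_c = v/R = 10.81/14.60 = 0.7401 m/d
t = L/v_c = 147/0.7401 = 198.6 d

199 days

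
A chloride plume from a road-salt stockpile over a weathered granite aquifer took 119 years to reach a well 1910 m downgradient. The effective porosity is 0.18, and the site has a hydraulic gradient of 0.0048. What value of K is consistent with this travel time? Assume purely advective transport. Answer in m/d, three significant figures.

t = 119 years = 43440 d
v = L / t = 1910 / 43440 = 0.04397 m/d
K = v · n / i = 0.04397 × 0.18 / 0.0048 = 1.65 m/d

1.65 m/d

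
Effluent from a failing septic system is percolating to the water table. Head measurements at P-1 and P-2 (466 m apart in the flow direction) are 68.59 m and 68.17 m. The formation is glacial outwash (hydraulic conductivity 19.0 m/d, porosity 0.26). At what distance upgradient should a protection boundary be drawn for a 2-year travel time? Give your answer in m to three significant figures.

Hydraulic gradient i = (68.59 − 68.17) / 466 = 0.42 / 466 = 9.013e-4
Darcy flux q = K·i = 19.0 × 9.013e-4 = 0.01712 m/d
Seepage velocity v = q / n = 0.01712 / 0.26 = 0.06586 m/d
T = 2 yr × 365 = 730 d
L = v × T = 0.06586 × 730 = 48.08 m

48.1 m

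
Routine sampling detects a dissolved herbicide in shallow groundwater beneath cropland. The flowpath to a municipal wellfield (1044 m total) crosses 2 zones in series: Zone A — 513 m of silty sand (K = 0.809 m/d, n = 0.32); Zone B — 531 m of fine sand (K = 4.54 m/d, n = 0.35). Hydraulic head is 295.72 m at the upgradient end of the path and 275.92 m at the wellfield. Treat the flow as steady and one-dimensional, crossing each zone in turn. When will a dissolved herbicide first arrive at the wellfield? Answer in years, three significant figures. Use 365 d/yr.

Total head drop ΔH = 295.72 − 275.92 = 19.80 m
Continuity: the same q passes through each zone, so ΔH = q·Σ(L_j/K_j) — the zones act as resistances in series.
Σ(L/K) = 513/0.809 + 531/4.54 = 634.1 + 117.0 = 751.1 d
q = ΔH / Σ(L/K) = 19.80 / 751.1 = 0.02636 m/d (same in every zone)
Zone A: v = q/n = 0.02636/0.32 = 0.08238 m/d → t_A = 513/0.08238 = 6227 d
Zone B: v = q/n = 0.02636/0.35 = 0.07532 m/d → t_B = 531/0.07532 = 7050 d
Total t = 6227 + 7050 = 13280 d
   = 13280 / 365 = 36.4 yr

36.4 years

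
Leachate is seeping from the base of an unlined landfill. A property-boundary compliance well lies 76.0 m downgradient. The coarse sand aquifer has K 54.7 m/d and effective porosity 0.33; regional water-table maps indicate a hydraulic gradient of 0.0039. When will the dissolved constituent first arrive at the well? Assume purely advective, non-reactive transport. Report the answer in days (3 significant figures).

Specific discharge q = 54.7 × 0.0039 = 0.2133 m/d
v = Ki/n = 54.7·0.0039/0.33 = 0.6465 m/d
t = L / v = 76.0 / 0.6465 = 117.6 d

118 days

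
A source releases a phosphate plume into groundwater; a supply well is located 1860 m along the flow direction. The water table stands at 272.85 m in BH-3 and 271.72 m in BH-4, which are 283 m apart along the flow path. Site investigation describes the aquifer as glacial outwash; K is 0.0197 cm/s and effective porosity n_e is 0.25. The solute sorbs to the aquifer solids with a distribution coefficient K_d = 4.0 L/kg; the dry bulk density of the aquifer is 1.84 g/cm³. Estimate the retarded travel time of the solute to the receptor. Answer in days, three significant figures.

Hydraulic gradient i = (272.85 − 271.72) / 283 = 1.13 / 283 = 0.003993
K = 0.0197 cm/s × 864 = 17.02 m/d
Darcy flux q = K·i = 17.02 × 0.003993 = 0.06796 m/d
Seepage velocity v = q / n = 0.06796 / 0.25 = 0.2719 m/d
Retardation R = 1 + ρ_b·K_d/n = 1 + 1.84×4.0/0.25 = 30.44
Contaminant velocity v_c = v/R = 0.2719/30.44 = 0.008931 m/d
t = L/v_c = 1860/0.008931 = 208300 d

208000 days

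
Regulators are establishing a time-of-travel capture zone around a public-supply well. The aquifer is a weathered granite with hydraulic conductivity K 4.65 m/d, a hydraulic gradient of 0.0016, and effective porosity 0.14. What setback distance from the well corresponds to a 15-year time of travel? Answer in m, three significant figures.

291 m

q = Ki = 4.65 × 0.0016 = 0.007440 m/d
v_s = q/n_e = 0.007440/0.14 = 0.05314 m/d
T = 15 yr × 365 = 5475 d
L = v × T = 0.05314 × 5475 = 291.0 m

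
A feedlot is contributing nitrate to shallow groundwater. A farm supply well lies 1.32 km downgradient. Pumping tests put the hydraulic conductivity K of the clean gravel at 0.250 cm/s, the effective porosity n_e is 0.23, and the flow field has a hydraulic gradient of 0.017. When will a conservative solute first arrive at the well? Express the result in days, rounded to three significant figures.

K = 0.250 cm/s × 864 = 216.0 m/d
Darcy flux q = K·i = 216.0 × 0.017 = 3.672 m/d
Seepage velocity v = q / n = 3.672 / 0.23 = 15.97 m/d
L = 1.32 km = 1320 m
t = L / v = 1320 / 15.97 = 82.68 d

82.7 days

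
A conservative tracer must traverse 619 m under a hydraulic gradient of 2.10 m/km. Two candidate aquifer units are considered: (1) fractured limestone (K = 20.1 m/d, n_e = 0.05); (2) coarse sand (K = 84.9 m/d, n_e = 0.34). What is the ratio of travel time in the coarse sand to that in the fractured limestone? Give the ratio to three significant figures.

1.61

Unit 1 (fractured limestone): v = 20.1×0.0021/0.05 = 0.8442 m/d, t = 619/0.8442 = 733.2 d
Unit 2 (coarse sand): v = 84.9×0.0021/0.34 = 0.5244 m/d, t = 619/0.5244 = 1180 d
t(coarse sand) / t(fractured limestone) = 1180/733.2 = 1.61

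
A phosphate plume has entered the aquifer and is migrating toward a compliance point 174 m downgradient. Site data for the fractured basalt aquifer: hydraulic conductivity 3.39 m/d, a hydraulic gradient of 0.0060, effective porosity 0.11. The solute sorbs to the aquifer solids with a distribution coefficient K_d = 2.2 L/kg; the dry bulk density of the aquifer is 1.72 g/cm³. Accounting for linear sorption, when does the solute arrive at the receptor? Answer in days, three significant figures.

Specific discharge q = 3.39 × 0.0060 = 0.02034 m/d
v = Ki/n = 3.39·0.0060/0.11 = 0.1849 m/d
Retardation R = 1 + ρ_b·K_d/n = 1 + 1.72×2.2/0.11 = 35.40
Contaminant velocity v_c = v/R = 0.1849/35.40 = 0.005223 m/d
t = L/v_c = 174/0.005223 = 33310 d

33300 days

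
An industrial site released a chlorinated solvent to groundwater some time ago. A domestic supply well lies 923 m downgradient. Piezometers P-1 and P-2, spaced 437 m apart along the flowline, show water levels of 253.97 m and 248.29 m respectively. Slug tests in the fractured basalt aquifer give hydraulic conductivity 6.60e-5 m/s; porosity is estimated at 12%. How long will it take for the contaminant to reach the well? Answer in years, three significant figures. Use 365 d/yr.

4.09 years

Hydraulic gradient i = (253.97 − 248.29) / 437 = 5.68 / 437 = 0.01300
K = 6.60e-5 m/s × 86400 s/d = 5.702 m/d
Darcy flux q = K·i = 5.702 × 0.01300 = 0.07412 m/d
v_s = q/n_e = 0.07412/0.12 = 0.6177 m/d
t = L / v = 923 / 0.6177 = 1494 d
   = 1494 / 365 = 4.09 yr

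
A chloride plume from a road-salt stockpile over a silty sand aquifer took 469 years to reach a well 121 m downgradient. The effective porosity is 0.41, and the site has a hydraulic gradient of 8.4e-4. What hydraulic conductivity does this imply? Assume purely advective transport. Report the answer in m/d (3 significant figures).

0.345 m/d

t = 469 years = 171200 d
v = L / t = 121 / 171200 = 7.068e-4 m/d
K = v · n / i = 7.068e-4 × 0.41 / 8.4e-4 = 0.345 m/d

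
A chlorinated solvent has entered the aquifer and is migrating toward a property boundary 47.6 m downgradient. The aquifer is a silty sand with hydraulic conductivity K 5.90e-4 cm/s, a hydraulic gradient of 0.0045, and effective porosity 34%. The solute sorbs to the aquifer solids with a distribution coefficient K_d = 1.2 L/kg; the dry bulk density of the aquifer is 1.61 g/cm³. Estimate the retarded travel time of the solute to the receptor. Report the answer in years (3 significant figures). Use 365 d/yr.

129 years

K = 5.90e-4 cm/s × 864 = 0.5098 m/d
Darcy flux q = K·i = 0.5098 × 0.0045 = 0.002294 m/d
v_s = q/n_e = 0.002294/0.34 = 0.006747 m/d
Retardation R = 1 + ρ_b·K_d/n = 1 + 1.61×1.2/0.34 = 6.682
Contaminant velocity v_c = v/R = 0.006747/6.682 = 0.001010 m/d
t = L/v_c = 47.6/0.001010 = 47150 d
   = 47150/365 = 129 yr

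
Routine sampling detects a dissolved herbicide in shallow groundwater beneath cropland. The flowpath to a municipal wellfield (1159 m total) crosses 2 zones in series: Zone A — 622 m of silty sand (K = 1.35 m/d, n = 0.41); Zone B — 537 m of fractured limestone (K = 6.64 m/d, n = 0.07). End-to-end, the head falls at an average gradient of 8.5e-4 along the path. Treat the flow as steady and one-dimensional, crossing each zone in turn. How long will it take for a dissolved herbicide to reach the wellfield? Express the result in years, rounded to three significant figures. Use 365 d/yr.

441 years

Steady 1-D flow in series ⇒ the Darcy flux q is identical in every zone and the zone head losses add (resistances L/K in series).
Σ(L/K) = 622/1.35 + 537/6.64 = 460.7 + 80.87 = 541.6 d
K_eq = L_total / Σ(L/K) = 1159 / 541.6 = 2.140 m/d
q = K_eq · i = 2.140 × 8.5e-4 = 0.001819 m/d (same in every zone)
Zone A: v = q/n = 0.001819/0.41 = 0.004436 m/d → t_A = 622/0.004436 = 140200 d
Zone B: v = q/n = 0.001819/0.07 = 0.02598 m/d → t_B = 537/0.02598 = 20670 d
Total t = 140200 + 20670 = 160900 d
   = 160900 / 365 = 441 yr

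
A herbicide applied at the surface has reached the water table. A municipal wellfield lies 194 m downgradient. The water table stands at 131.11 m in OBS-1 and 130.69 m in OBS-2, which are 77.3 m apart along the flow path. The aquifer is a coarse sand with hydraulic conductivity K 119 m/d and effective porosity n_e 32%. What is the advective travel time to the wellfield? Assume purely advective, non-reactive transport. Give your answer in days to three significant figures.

96.0 days

Hydraulic gradient i = (131.11 − 130.69) / 77.3 = 0.42 / 77.3 = 0.005433
Specific discharge q = 119 × 0.005433 = 0.6466 m/d
v = Ki/n = 119·0.005433/0.32 = 2.021 m/d
t = L / v = 194 / 2.021 = 96.01 d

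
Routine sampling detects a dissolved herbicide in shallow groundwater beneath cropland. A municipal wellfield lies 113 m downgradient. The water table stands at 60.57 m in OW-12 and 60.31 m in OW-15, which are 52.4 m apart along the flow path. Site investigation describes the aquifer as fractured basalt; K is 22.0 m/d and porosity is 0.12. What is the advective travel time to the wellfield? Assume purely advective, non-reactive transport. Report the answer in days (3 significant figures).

Hydraulic gradient i = (60.57 − 60.31) / 52.4 = 0.26 / 52.4 = 0.004962
Specific discharge q = 22.0 × 0.004962 = 0.1092 m/d
v = Ki/n = 22.0·0.004962/0.12 = 0.9097 m/d
t = L / v = 113 / 0.9097 = 124.2 d

124 days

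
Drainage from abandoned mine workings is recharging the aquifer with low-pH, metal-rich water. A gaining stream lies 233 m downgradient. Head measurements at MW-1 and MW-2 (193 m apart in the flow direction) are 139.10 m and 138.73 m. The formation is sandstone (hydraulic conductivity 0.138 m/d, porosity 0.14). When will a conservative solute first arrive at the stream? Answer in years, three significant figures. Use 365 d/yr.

338 years

Hydraulic gradient i = (139.10 − 138.73) / 193 = 0.37 / 193 = 0.001917
Darcy flux q = K·i = 0.138 × 0.001917 = 2.646e-4 m/d
v_s = q/n_e = 2.646e-4/0.14 = 0.001890 m/d
t = L / v = 233 / 0.001890 = 123300 d
   = 123300 / 365 = 338 yr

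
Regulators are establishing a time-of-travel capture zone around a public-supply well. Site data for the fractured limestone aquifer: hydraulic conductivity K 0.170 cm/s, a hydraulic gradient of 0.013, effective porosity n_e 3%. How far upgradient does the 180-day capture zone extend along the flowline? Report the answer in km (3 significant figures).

11.5 km

K = 0.170 cm/s × 864 = 146.9 m/d
Darcy flux q = K·i = 146.9 × 0.013 = 1.909 m/d
Seepage velocity v = q / n = 1.909 / 0.03 = 63.65 m/d
L = v × T = 63.65 × 180 = 11460 m
   = 11.5 km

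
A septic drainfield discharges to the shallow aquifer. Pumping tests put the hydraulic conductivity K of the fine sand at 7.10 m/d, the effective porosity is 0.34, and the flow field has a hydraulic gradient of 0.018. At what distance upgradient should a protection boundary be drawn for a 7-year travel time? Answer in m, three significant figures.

960 m

Specific discharge q = 7.10 × 0.018 = 0.1278 m/d
Seepage velocity v = q / n = 0.1278 / 0.34 = 0.3759 m/d
T = 7 yr × 365 = 2555 d
L = v × T = 0.3759 × 2555 = 960.4 m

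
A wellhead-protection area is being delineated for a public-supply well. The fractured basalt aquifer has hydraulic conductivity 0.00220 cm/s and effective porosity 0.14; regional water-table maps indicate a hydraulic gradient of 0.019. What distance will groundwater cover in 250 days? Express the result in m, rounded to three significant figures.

K = 0.00220 cm/s × 864 = 1.901 m/d
Specific discharge q = 1.901 × 0.019 = 0.03612 m/d
v = Ki/n = 1.901·0.019/0.14 = 0.2580 m/d
L = v × T = 0.2580 × 250 = 64.49 m

64.5 m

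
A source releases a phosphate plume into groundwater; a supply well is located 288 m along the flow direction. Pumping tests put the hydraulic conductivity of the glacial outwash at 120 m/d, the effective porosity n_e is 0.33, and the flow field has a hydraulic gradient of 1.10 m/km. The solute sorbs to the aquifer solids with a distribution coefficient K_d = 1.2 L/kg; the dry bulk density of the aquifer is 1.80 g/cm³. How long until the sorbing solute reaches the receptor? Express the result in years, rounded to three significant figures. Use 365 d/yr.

Darcy flux q = K·i = 120 × 0.0011 = 0.1320 m/d
v_s = q/n_e = 0.1320/0.33 = 0.4000 m/d
Retardation R = 1 + ρ_b·K_d/n = 1 + 1.80×1.2/0.33 = 7.545
Contaminant velocity v_c = v/R = 0.4000/7.545 = 0.05301 m/d
t = L/v_c = 288/0.05301 = 5433 d
   = 5433/365 = 14.9 yr

14.9 years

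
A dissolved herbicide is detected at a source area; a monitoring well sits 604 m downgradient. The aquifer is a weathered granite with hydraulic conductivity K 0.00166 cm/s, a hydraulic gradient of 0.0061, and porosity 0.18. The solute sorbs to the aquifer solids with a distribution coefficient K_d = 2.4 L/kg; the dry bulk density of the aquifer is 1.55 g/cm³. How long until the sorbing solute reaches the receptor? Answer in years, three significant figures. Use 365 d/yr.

738 years

K = 0.00166 cm/s × 864 = 1.434 m/d
q = Ki = 1.434 × 0.0061 = 0.008749 m/d
Seepage velocity v = q / n = 0.008749 / 0.18 = 0.04860 m/d
Retardation R = 1 + ρ_b·K_d/n = 1 + 1.55×2.4/0.18 = 21.67
Contaminant velocity v_c = v/R = 0.04860/21.67 = 0.002243 m/d
t = L/v_c = 604/0.002243 = 269200 d
   = 269200/365 = 738 yr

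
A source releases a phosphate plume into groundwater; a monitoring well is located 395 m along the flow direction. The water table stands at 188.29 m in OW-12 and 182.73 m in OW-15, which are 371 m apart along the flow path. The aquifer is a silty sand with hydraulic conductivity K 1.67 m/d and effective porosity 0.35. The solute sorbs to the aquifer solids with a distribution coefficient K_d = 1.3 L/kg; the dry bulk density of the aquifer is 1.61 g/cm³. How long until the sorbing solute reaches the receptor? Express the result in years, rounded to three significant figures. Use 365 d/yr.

Hydraulic gradient i = (188.29 − 182.73) / 371 = 5.56 / 371 = 0.01499
Darcy flux q = K·i = 1.67 × 0.01499 = 0.02503 m/d
Average linear velocity = 0.02503 / 0.35 = 0.07151 m/d
Retardation R = 1 + ρ_b·K_d/n = 1 + 1.61×1.3/0.35 = 6.980
Contaminant velocity v_c = v/R = 0.07151/6.980 = 0.01024 m/d
t = L/v_c = 395/0.01024 = 38560 d
   = 38560/365 = 106 yr

106 years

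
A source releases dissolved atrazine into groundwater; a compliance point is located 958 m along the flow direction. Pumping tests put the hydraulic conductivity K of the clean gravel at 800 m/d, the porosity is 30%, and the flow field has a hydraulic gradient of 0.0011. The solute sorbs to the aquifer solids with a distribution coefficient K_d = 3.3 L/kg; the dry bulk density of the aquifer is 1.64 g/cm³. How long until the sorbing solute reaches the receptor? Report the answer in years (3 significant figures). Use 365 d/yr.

17.0 years

Darcy flux q = K·i = 800 × 0.0011 = 0.8800 m/d
v_s = q/n_e = 0.8800/0.30 = 2.933 m/d
Retardation R = 1 + ρ_b·K_d/n = 1 + 1.64×3.3/0.30 = 19.04
Contaminant velocity v_c = v/R = 2.933/19.04 = 0.1541 m/d
t = L/v_c = 958/0.1541 = 6218 d
   = 6218/365 = 17.0 yr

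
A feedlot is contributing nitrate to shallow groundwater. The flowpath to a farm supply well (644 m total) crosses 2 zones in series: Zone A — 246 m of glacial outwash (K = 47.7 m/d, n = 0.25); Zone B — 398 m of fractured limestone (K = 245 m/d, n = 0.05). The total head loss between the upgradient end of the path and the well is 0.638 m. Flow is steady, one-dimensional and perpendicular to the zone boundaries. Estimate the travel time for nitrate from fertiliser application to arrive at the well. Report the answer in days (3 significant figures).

Continuity: the same q passes through each zone, so ΔH = q·Σ(L_j/K_j) — the zones act as resistances in series.
Σ(L/K) = 246/47.7 + 398/245 = 5.157 + 1.624 = 6.782 d
q = ΔH / Σ(L/K) = 0.638 / 6.782 = 0.09408 m/d (same in every zone)
Zone A: v = q/n = 0.09408/0.25 = 0.3763 m/d → t_A = 246/0.3763 = 653.7 d
Zone B: v = q/n = 0.09408/0.05 = 1.882 m/d → t_B = 398/1.882 = 211.5 d
Total t = 653.7 + 211.5 = 865.3 d

865 days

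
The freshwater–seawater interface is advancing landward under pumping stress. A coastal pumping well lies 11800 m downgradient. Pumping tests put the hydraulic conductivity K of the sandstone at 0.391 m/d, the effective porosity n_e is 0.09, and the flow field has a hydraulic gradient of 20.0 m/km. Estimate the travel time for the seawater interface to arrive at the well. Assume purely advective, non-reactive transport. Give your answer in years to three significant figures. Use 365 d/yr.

Specific discharge q = 0.391 × 0.020 = 0.007820 m/d
v = Ki/n = 0.391·0.020/0.09 = 0.08689 m/d
t = L / v = 11800 / 0.08689 = 135800 d
   = 135800 / 365 = 372 yr

372 years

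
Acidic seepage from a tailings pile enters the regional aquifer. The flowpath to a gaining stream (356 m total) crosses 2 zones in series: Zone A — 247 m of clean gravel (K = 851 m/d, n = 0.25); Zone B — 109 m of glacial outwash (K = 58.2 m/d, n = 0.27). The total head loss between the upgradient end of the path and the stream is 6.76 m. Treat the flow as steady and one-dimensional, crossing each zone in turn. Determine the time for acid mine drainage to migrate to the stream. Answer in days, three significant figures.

29.2 days

Continuity: the same q passes through each zone, so ΔH = q·Σ(L_j/K_j) — the zones act as resistances in series.
Σ(L/K) = 247/851 + 109/58.2 = 0.2902 + 1.873 = 2.163 d
q = ΔH / Σ(L/K) = 6.76 / 2.163 = 3.125 m/d (same in every zone)
Zone A: v = q/n = 3.125/0.25 = 12.50 m/d → t_A = 247/12.50 = 19.76 d
Zone B: v = q/n = 3.125/0.27 = 11.57 m/d → t_B = 109/11.57 = 9.417 d
Total t = 19.76 + 9.417 = 29.18 d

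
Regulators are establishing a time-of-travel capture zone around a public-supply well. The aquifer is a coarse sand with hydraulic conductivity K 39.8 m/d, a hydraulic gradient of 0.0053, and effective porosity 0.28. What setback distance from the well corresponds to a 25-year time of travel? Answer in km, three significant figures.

Darcy flux q = K·i = 39.8 × 0.0053 = 0.2109 m/d
v_s = q/n_e = 0.2109/0.28 = 0.7534 m/d
T = 25 yr × 365 = 9125 d
L = v × T = 0.7534 × 9125 = 6874 m
   = 6.87 km

6.87 km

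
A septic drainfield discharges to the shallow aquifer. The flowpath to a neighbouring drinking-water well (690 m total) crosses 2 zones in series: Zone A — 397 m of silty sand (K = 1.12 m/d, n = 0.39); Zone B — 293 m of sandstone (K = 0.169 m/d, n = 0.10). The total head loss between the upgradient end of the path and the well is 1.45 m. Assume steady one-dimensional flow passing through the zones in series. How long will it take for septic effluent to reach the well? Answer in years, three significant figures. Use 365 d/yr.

Steady 1-D flow in series ⇒ the Darcy flux q is identical in every zone and the zone head losses add (resistances L/K in series).
Σ(L/K) = 397/1.12 + 293/0.169 = 354.5 + 1734 = 2088 d
q = ΔH / Σ(L/K) = 1.45 / 2088 = 6.944e-4 m/d (same in every zone)
Zone A: v = q/n = 6.944e-4/0.39 = 0.001780 m/d → t_A = 397/0.001780 = 223000 d
Zone B: v = q/n = 6.944e-4/0.10 = 0.006944 m/d → t_B = 293/0.006944 = 42200 d
Total t = 223000 + 42200 = 265200 d
   = 265200 / 365 = 726 yr

726 years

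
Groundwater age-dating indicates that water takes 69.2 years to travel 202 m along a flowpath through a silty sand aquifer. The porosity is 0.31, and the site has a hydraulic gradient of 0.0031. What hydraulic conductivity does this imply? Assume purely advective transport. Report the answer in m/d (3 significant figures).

0.800 m/d

t = 69.2 years = 25260 d
v = L / t = 202 / 25260 = 0.007997 m/d
K = v · n / i = 0.007997 × 0.31 / 0.0031 = 0.800 m/d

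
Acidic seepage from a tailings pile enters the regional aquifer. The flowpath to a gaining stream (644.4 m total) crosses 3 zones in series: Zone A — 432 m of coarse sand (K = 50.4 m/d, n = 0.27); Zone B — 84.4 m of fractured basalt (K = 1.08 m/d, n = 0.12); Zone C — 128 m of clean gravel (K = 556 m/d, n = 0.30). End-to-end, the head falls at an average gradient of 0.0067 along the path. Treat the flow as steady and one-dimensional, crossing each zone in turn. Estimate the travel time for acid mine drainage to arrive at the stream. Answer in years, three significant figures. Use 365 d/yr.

9.11 years

Steady 1-D flow in series ⇒ the Darcy flux q is identical in every zone and the zone head losses add (resistances L/K in series).
Σ(L/K) = 432/50.4 + 84.4/1.08 + 128/556 = 8.571 + 78.15 + 0.2302 = 86.95 d
K_eq = L_total / Σ(L/K) = 644.4 / 86.95 = 7.411 m/d
q = K_eq · i = 7.411 × 0.0067 = 0.04965 m/d (same in every zone)
Zone A: v = q/n = 0.04965/0.27 = 0.1839 m/d → t_A = 432/0.1839 = 2349 d
Zone B: v = q/n = 0.04965/0.12 = 0.4138 m/d → t_B = 84.4/0.4138 = 204.0 d
Zone C: v = q/n = 0.04965/0.30 = 0.1655 m/d → t_C = 128/0.1655 = 773.3 d
Total t = 2349 + 204.0 + 773.3 = 3326 d
   = 3326 / 365 = 9.11 yr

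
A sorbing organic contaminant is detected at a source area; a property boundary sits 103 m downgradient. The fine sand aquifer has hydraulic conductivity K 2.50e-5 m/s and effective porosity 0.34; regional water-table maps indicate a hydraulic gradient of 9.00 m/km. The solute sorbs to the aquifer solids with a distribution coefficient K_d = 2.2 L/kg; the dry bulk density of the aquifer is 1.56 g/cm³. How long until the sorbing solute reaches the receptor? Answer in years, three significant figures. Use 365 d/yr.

K = 2.50e-5 m/s × 86400 s/d = 2.160 m/d
q = Ki = 2.160 × 0.0090 = 0.01944 m/d
Average linear velocity = 0.01944 / 0.34 = 0.05718 m/d
Retardation R = 1 + ρ_b·K_d/n = 1 + 1.56×2.2/0.34 = 11.09
Contaminant velocity v_c = v/R = 0.05718/11.09 = 0.005154 m/d
t = L/v_c = 103/0.005154 = 19990 d
   = 19990/365 = 54.8 yr

54.8 years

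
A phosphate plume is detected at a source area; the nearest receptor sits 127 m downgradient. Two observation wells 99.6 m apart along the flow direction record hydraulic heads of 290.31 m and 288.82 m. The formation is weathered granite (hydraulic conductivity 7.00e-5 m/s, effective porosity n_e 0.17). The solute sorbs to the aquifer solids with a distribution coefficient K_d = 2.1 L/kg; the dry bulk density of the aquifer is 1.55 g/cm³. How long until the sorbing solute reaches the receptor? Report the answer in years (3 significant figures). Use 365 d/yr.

Hydraulic gradient i = (290.31 − 288.82) / 99.6 = 1.49 / 99.6 = 0.01496
K = 7.00e-5 m/s × 86400 s/d = 6.048 m/d
q = Ki = 6.048 × 0.01496 = 0.09048 m/d
v_s = q/n_e = 0.09048/0.17 = 0.5322 m/d
Retardation R = 1 + ρ_b·K_d/n = 1 + 1.55×2.1/0.17 = 20.15
Contaminant velocity v_c = v/R = 0.5322/20.15 = 0.02642 m/d
t = L/v_c = 127/0.02642 = 4808 d
   = 4808/365 = 13.2 yr

13.2 years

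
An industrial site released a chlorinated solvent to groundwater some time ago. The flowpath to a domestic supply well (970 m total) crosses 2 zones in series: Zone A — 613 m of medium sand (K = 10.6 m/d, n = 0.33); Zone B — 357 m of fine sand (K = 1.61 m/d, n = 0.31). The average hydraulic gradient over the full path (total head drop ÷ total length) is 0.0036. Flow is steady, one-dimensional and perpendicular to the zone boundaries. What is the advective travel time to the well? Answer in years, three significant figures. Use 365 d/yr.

For zones in series the flux q is common to all zones; the equivalent conductivity is the harmonic (thickness-weighted) mean, K_eq = L_total / Σ(L_j/K_j).
Σ(L/K) = 613/10.6 + 357/1.61 = 57.83 + 221.7 = 279.6 d
K_eq = L_total / Σ(L/K) = 970 / 279.6 = 3.470 m/d
q = K_eq · i = 3.470 × 0.0036 = 0.01249 m/d (same in every zone)
Zone A: v = q/n = 0.01249/0.33 = 0.03785 m/d → t_A = 613/0.03785 = 16200 d
Zone B: v = q/n = 0.01249/0.31 = 0.04029 m/d → t_B = 357/0.04029 = 8860 d
Total t = 16200 + 8860 = 25060 d
   = 25060 / 365 = 68.6 yr

68.6 years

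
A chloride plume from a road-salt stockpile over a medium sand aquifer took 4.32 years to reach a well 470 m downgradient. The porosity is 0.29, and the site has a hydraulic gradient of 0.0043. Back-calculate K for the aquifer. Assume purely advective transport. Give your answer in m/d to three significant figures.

20.1 m/d

t = 4.32 years = 1577 d
v = L / t = 470 / 1577 = 0.2981 m/d
K = v · n / i = 0.2981 × 0.29 / 0.0043 = 20.1 m/d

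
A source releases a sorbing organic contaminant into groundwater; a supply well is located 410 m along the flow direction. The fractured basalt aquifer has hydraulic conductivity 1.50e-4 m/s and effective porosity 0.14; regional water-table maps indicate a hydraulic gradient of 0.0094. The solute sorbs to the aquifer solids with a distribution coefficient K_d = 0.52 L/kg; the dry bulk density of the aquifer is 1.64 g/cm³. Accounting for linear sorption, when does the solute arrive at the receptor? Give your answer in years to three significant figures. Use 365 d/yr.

9.15 years

K = 1.50e-4 m/s × 86400 s/d = 12.96 m/d
Specific discharge q = 12.96 × 0.0094 = 0.1218 m/d
v_s = q/n_e = 0.1218/0.14 = 0.8702 m/d
Retardation R = 1 + ρ_b·K_d/n = 1 + 1.64×0.52/0.14 = 7.091
Contaminant velocity v_c = v/R = 0.8702/7.091 = 0.1227 m/d
t = L/v_c = 410/0.1227 = 3341 d
   = 3341/365 = 9.15 yr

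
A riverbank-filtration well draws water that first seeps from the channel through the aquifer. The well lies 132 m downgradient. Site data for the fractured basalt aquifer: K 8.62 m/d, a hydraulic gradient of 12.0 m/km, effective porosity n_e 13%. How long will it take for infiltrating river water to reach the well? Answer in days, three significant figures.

Darcy flux q = K·i = 8.62 × 0.012 = 0.1034 m/d
Average linear velocity = 0.1034 / 0.13 = 0.7957 m/d
t = L / v = 132 / 0.7957 = 165.9 d

166 days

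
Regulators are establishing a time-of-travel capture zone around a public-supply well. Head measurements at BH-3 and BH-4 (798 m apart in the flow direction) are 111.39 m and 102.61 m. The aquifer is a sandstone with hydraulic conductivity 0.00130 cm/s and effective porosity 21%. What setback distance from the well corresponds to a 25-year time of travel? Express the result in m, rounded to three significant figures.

Hydraulic gradient i = (111.39 − 102.61) / 798 = 8.78 / 798 = 0.01100
K = 0.00130 cm/s × 864 = 1.123 m/d
q = Ki = 1.123 × 0.01100 = 0.01236 m/d
Average linear velocity = 0.01236 / 0.21 = 0.05885 m/d
T = 25 yr × 365 = 9125 d
L = v × T = 0.05885 × 9125 = 537.0 m

537 m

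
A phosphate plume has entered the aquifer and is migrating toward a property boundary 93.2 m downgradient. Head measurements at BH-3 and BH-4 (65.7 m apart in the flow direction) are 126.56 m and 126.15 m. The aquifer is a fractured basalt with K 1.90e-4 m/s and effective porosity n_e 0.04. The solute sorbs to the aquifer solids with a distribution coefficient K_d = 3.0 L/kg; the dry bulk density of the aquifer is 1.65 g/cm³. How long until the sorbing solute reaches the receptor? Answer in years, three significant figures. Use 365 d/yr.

12.4 years

Hydraulic gradient i = (126.56 − 126.15) / 65.7 = 0.41 / 65.7 = 0.006240
K = 1.90e-4 m/s × 86400 s/d = 16.42 m/d
q = Ki = 16.42 × 0.006240 = 0.1024 m/d
Seepage velocity v = q / n = 0.1024 / 0.04 = 2.561 m/d
Retardation R = 1 + ρ_b·K_d/n = 1 + 1.65×3.0/0.04 = 124.7
Contaminant velocity v_c = v/R = 2.561/124.7 = 0.02053 m/d
t = L/v_c = 93.2/0.02053 = 4540 d
   = 4540/365 = 12.4 yr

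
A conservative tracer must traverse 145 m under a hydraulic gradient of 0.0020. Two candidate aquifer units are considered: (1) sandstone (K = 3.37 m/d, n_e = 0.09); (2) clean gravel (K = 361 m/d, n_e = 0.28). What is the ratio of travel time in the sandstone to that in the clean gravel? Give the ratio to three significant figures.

Unit 1 (sandstone): v = 3.37×0.0020/0.09 = 0.07489 m/d, t = 145/0.07489 = 1936 d
Unit 2 (clean gravel): v = 361×0.0020/0.28 = 2.579 m/d, t = 145/2.579 = 56.23 d
t(sandstone) / t(clean gravel) = 1936/56.23 = 34.4

34.4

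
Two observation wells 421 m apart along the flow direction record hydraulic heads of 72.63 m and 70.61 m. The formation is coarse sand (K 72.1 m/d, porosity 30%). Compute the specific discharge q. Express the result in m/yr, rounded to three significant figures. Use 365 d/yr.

Hydraulic gradient i = (72.63 − 70.61) / 421 = 2.02 / 421 = 0.004798
Specific discharge q = 72.1 × 0.004798 = 0.3459 m/d
   = 0.3459 × 365 = 126 m/yr

126 m/yr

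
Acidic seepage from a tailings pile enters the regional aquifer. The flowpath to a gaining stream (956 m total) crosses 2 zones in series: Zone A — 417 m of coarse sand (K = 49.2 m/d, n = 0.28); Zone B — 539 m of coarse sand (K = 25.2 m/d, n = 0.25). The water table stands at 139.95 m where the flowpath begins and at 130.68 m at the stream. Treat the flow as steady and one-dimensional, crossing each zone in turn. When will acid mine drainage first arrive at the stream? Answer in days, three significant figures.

Total head drop ΔH = 139.95 − 130.68 = 9.27 m
Continuity: the same q passes through each zone, so ΔH = q·Σ(L_j/K_j) — the zones act as resistances in series.
Σ(L/K) = 417/49.2 + 539/25.2 = 8.476 + 21.39 = 29.86 d
q = ΔH / Σ(L/K) = 9.27 / 29.86 = 0.3104 m/d (same in every zone)
Zone A: v = q/n = 0.3104/0.28 = 1.109 m/d → t_A = 417/1.109 = 376.2 d
Zone B: v = q/n = 0.3104/0.25 = 1.242 m/d → t_B = 539/1.242 = 434.1 d
Total t = 376.2 + 434.1 = 810.3 d

810 days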